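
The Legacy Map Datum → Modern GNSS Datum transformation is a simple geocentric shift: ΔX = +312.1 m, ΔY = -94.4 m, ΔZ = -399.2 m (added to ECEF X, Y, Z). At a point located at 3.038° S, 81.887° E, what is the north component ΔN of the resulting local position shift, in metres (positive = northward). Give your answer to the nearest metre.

ΔN = -401 m

The local north axis is (−sin φ cos λ, −sin φ sin λ, cos φ), giving ΔN = 2.334 − 4.953 − 398.639 = -401.26 m.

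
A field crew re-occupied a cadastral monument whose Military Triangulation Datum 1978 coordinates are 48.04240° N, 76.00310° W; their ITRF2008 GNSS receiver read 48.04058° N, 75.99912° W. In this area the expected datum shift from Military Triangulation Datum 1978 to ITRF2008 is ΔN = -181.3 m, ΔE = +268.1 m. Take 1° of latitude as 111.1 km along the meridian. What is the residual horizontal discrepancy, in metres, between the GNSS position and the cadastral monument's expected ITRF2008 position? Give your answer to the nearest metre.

Observed coordinate differences: Δφ = -0.00182°, Δλ = +0.00398°.
Converting to metres (1° lat = 111100 m, cos φ = 0.668580): observed ΔN = -202.2 m, observed ΔE = 295.6 m.
Subtracting the expected shift leaves a residual of -202.2 − (-181.3) = -20.9 m north and 295.6 − (268.1) = 27.5 m east.
Residual distance = √((-20.9)² + 27.5²) = 34.6 m.

35 m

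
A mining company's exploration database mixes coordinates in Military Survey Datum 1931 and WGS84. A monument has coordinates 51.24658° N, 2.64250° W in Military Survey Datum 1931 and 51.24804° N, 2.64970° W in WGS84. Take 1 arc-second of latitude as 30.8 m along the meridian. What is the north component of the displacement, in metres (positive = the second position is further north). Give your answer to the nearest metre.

ΔN = 162 m

Δφ = 51.24804° − 51.24658° = +0.00146°; Δλ = -2.64970° − -2.64250° = -0.00720°.
1° of latitude = 3600 × 30.80 = 110880 m.
ΔN = Δφ × 110880 = 161.9 m; ΔE = Δλ × 110880 × cos(51.24658°) = -0.00720 × 110880 × 0.625970 = -499.7 m.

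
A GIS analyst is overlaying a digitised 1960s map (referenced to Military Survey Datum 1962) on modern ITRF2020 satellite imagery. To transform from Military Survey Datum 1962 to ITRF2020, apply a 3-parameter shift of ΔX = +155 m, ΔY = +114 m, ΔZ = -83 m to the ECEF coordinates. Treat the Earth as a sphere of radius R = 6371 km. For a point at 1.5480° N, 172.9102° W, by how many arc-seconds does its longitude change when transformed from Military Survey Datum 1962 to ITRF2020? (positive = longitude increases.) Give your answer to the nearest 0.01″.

sin φ = 0.027014, cos φ = 0.999635, sin λ = -0.123425, cos λ = -0.992354.
East component: ΔE = −sin λ·ΔX + cos λ·ΔY = −(-0.123425)(155) + (-0.992354)(114) = -94.00 m.
1° of latitude spans πR/180 = 111195 m; at latitude φ, 1° of longitude spans that × cos φ = 111154.3 m, so Δλ = -94.00 / 111154.3 × 3600 = -3.044″.

Δλ = -3.04″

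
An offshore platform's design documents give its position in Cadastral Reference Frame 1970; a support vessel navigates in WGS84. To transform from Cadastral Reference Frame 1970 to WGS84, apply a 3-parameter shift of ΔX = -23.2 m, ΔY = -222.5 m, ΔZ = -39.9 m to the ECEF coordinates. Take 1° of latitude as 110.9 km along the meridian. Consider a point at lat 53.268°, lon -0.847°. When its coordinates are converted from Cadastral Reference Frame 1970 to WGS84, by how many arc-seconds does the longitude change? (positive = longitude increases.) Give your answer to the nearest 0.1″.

Δλ = -12.1″

sin φ = 0.801442, cos φ = 0.598073, sin λ = -0.014782, cos λ = 0.999891.
East component: ΔE = −sin λ·ΔX + cos λ·ΔY = −(-0.014782)(-23.2) + (0.999891)(-222.5) = -222.82 m.
1° of latitude spans 110900 m; at latitude φ, 1° of longitude spans that × cos φ = 66326.3 m, so Δλ = -222.82 / 66326.3 × 3600 = -12.094″.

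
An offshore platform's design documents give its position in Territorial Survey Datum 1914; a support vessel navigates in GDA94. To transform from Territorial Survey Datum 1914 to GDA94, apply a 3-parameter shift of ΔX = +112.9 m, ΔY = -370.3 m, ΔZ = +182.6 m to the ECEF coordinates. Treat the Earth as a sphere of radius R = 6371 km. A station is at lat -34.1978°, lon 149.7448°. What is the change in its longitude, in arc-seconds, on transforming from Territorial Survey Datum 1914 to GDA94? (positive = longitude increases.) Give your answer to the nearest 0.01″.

Δλ = 10.29″

sin φ = -0.562052, cos φ = 0.827102, sin λ = 0.503852, cos λ = -0.863790.
East component: ΔE = −sin λ·ΔX + cos λ·ΔY = −(0.503852)(112.9) + (-0.863790)(-370.3) = 262.98 m.
1° of latitude spans πR/180 = 111195 m; at latitude φ, 1° of longitude spans that × cos φ = 91969.6 m, so Δλ = 262.98 / 91969.6 × 3600 = 10.294″.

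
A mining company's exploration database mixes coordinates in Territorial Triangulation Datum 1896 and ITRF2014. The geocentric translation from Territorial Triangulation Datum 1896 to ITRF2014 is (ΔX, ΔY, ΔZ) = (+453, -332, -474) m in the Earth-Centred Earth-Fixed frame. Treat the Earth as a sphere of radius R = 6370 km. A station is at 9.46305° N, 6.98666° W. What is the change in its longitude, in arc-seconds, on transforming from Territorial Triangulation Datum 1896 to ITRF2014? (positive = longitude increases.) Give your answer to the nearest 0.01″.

sin φ = 0.164412, cos φ = 0.986392, sin λ = -0.121638, cos λ = 0.992574.
East component: ΔE = −sin λ·ΔX + cos λ·ΔY = −(-0.121638)(453) + (0.992574)(-332) = -274.43 m.
1° of latitude spans πR/180 = 111177 m; at latitude φ, 1° of longitude spans that × cos φ = 109664.6 m, so Δλ = -274.43 / 109664.6 × 3600 = -9.009″.

Δλ = -9.01″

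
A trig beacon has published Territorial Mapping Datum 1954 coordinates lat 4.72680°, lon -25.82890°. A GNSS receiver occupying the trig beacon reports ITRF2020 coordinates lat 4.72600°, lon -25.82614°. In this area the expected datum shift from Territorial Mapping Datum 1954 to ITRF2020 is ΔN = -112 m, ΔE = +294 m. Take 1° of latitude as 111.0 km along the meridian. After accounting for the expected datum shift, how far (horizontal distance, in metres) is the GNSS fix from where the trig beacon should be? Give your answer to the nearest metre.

26 m

Observed coordinate differences: Δφ = -0.00080°, Δλ = +0.00276°.
Converting to metres (1° lat = 111000 m, cos φ = 0.996599): observed ΔN = -88.8 m, observed ΔE = 305.3 m.
Subtracting the expected shift leaves a residual of -88.8 − (-112) = 23.2 m north and 305.3 − (294) = 11.3 m east.
Residual distance = √(23.2² + 11.3²) = 25.8 m.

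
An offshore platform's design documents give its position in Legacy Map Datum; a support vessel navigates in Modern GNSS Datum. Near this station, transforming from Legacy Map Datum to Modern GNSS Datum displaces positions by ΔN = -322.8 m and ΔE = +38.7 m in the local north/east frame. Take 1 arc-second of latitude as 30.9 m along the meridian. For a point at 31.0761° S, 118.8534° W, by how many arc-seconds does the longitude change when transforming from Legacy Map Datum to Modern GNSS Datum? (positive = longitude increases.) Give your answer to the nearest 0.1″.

At latitude -31.0761°, cos φ = 0.856482.
1″ of longitude at this latitude = 30.90 × cos φ = 26.4653 m, so Δλ = 38.7 / 26.4653 = 1.462″.

Δλ = 1.5″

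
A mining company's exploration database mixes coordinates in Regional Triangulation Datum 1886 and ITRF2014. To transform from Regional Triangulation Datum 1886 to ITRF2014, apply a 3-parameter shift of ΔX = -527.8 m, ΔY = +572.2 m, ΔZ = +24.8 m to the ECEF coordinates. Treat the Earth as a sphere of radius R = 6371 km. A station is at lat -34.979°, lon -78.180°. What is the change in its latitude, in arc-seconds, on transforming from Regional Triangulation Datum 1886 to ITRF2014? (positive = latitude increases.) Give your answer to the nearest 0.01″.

Δφ = -11.74″

sin φ = -0.573276, cos φ = 0.819362, sin λ = -0.978796, cos λ = 0.204838.
North component: ΔN = −sin φ cos λ·ΔX − sin φ sin λ·ΔY + cos φ·ΔZ = −(-0.573276)(0.204838)(-527.8) − (-0.573276)(-0.978796)(572.2) + (0.819362)(24.8) = -362.73 m.
1° of latitude spans πR/180 = 111195 m, so Δφ = -362.73 / 111195 × 3600 = -11.744″.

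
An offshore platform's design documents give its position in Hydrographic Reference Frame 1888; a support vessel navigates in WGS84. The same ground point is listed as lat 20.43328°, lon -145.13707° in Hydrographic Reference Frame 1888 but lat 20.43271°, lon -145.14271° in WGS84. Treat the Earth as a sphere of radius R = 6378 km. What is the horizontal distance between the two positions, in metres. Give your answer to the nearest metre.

592 m

Δφ = 20.43271° − 20.43328° = -0.00057°; Δλ = -145.14271° − -145.13707° = -0.00564°.
1° along a meridian = πR/180 = 111317 m.
ΔN = Δφ × 111317 = -63.5 m; ΔE = Δλ × 111317 × cos(20.43328°) = -0.00564 × 111317 × 0.937079 = -588.3 m.
Distance = √(ΔE² + ΔN²) = √((-588.3)² + (-63.5)²) = 591.7 m.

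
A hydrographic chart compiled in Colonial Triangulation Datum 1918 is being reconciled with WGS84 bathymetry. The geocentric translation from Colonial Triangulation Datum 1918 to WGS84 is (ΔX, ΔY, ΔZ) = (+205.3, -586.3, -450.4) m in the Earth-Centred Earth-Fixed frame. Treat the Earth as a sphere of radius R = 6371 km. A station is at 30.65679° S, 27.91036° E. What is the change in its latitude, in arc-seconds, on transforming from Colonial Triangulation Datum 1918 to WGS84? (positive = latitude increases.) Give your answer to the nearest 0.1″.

sin φ = -0.509894, cos φ = 0.860237, sin λ = 0.468090, cos λ = 0.883681.
North component: ΔN = −sin φ cos λ·ΔX − sin φ sin λ·ΔY + cos φ·ΔZ = −(-0.509894)(0.883681)(205.3) − (-0.509894)(0.468090)(-586.3) + (0.860237)(-450.4) = -434.88 m.
1° of latitude spans πR/180 = 111195 m, so Δφ = -434.88 / 111195 × 3600 = -14.080″.

Δφ = -14.1″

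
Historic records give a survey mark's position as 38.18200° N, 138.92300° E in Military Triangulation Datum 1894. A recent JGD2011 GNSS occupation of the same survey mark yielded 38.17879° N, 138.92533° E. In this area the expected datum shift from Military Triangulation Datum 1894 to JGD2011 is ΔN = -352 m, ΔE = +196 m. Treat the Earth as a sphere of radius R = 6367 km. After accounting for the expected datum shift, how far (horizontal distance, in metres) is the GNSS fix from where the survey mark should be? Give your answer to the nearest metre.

Observed coordinate differences: Δφ = -0.00321°, Δλ = +0.00233°.
Converting to metres (1° lat = 111125 m, cos φ = 0.786051): observed ΔN = -356.7 m, observed ΔE = 203.5 m.
Subtracting the expected shift leaves a residual of -356.7 − (-352) = -4.7 m north and 203.5 − (196) = 7.5 m east.
Residual distance = √((-4.7)² + 7.5²) = 8.9 m.

9 m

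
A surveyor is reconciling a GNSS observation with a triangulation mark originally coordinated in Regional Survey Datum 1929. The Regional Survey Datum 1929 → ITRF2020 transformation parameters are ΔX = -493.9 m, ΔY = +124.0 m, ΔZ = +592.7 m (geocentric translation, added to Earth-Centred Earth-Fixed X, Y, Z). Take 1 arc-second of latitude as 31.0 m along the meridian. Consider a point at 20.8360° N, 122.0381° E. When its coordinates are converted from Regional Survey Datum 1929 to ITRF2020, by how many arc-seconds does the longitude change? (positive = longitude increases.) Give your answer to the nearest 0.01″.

Δλ = 12.18″

sin φ = 0.355694, cos φ = 0.934602, sin λ = 0.847696, cos λ = -0.530483.
East component: ΔE = −sin λ·ΔX + cos λ·ΔY = −(0.847696)(-493.9) + (-0.530483)(124.0) = 352.90 m.
1° of latitude spans 3600 × 31.00 = 111600 m; at latitude φ, 1° of longitude spans that × cos φ = 104301.6 m, so Δλ = 352.90 / 104301.6 × 3600 = 12.180″.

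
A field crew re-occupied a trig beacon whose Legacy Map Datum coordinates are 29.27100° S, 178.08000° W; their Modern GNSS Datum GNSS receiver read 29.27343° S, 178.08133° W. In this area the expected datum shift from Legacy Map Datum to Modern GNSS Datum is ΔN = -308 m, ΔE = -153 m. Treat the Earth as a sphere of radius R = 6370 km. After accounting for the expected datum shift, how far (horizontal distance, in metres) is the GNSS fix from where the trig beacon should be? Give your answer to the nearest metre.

45 m

Observed coordinate differences: Δφ = -0.00243°, Δλ = -0.00133°.
Converting to metres (1° lat = 111177 m, cos φ = 0.872317): observed ΔN = -270.2 m, observed ΔE = -129.0 m.
Subtracting the expected shift leaves a residual of -270.2 − (-308) = 37.8 m north and -129.0 − (-153) = 24.0 m east.
Residual distance = √(37.8² + 24.0²) = 44.8 m.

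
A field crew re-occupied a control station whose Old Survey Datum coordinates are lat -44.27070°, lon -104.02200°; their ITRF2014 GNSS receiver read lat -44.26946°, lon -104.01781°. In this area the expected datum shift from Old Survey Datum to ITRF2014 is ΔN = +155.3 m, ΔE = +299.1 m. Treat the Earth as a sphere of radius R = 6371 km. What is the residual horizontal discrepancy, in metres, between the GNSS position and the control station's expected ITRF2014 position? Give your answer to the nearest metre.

39 m

Observed coordinate differences: Δφ = +0.00124°, Δλ = +0.00419°.
Converting to metres (1° lat = 111195 m, cos φ = 0.716050): observed ΔN = 137.9 m, observed ΔE = 333.6 m.
Subtracting the expected shift leaves a residual of 137.9 − (155.3) = -17.4 m north and 333.6 − (299.1) = 34.5 m east.
Residual distance = √((-17.4)² + 34.5²) = 38.7 m.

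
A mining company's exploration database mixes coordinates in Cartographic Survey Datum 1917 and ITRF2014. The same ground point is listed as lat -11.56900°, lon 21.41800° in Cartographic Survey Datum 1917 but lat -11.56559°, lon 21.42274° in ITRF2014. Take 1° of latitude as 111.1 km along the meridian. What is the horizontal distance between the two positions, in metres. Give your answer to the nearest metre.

Δφ = -11.56559° − -11.56900° = +0.00341°; Δλ = 21.42274° − 21.41800° = +0.00474°.
ΔN = Δφ × 111100 = 378.9 m; ΔE = Δλ × 111100 × cos(-11.56900°) = +0.00474 × 111100 × 0.979684 = 515.9 m.
Distance = √(ΔE² + ΔN²) = √(515.9² + 378.9²) = 640.1 m.

640 m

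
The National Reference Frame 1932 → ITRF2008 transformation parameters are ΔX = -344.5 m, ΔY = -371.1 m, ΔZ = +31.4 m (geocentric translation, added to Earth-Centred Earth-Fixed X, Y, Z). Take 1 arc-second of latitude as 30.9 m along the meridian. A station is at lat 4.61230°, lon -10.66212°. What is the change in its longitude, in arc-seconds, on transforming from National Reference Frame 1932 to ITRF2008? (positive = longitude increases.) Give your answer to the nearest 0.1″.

Δλ = -13.9″

sin φ = 0.080413, cos φ = 0.996762, sin λ = -0.185017, cos λ = 0.982735.
East component: ΔE = −sin λ·ΔX + cos λ·ΔY = −(-0.185017)(-344.5) + (0.982735)(-371.1) = -428.43 m.
1° of latitude spans 3600 × 30.90 = 111240 m; at latitude φ, 1° of longitude spans that × cos φ = 110879.8 m, so Δλ = -428.43 / 110879.8 × 3600 = -13.910″.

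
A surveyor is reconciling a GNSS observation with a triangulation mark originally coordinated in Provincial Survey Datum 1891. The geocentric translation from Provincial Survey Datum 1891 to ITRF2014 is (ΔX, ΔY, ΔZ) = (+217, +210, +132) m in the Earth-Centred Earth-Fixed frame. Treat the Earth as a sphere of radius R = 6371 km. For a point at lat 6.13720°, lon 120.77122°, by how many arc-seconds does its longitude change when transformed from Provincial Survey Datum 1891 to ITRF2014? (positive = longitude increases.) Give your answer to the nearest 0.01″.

sin φ = 0.106910, cos φ = 0.994269, sin λ = 0.859217, cos λ = -0.511611.
East component: ΔE = −sin λ·ΔX + cos λ·ΔY = −(0.859217)(217) + (-0.511611)(210) = -293.89 m.
1° of latitude spans πR/180 = 111195 m; at latitude φ, 1° of longitude spans that × cos φ = 110557.6 m, so Δλ = -293.89 / 110557.6 × 3600 = -9.570″.

Δλ = -9.57″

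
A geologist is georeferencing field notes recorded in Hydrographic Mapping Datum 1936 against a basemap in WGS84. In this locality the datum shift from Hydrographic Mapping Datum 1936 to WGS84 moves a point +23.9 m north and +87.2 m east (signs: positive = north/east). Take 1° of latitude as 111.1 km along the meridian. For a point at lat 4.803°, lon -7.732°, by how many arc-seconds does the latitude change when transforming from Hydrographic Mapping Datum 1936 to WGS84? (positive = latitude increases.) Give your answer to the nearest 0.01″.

1° of latitude = 111.1 km, so Δφ = 23.9 / 111100 = 0.0002151° = 0.774″.

Δφ = 0.77″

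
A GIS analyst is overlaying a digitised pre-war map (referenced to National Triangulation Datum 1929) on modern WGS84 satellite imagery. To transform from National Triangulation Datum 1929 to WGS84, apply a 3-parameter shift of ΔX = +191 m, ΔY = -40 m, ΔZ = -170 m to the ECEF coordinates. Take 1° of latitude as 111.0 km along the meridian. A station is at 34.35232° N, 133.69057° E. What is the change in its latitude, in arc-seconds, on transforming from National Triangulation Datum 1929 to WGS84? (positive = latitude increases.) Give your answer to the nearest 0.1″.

Δφ = -1.6″

sin φ = 0.564280, cos φ = 0.825583, sin λ = 0.723081, cos λ = -0.690763.
North component: ΔN = −sin φ cos λ·ΔX − sin φ sin λ·ΔY + cos φ·ΔZ = −(0.564280)(-0.690763)(191) − (0.564280)(0.723081)(-40) + (0.825583)(-170) = -49.58 m.
1° of latitude spans 111000 m, so Δφ = -49.58 / 111000 × 3600 = -1.608″.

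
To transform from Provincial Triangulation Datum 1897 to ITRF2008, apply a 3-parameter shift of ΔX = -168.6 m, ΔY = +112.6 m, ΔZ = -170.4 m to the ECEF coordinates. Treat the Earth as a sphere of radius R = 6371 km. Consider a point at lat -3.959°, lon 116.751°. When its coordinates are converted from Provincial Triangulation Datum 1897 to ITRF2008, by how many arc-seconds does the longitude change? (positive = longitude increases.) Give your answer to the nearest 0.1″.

Δλ = 3.2″

sin φ = -0.069043, cos φ = 0.997614, sin λ = 0.892971, cos λ = -0.450114.
East component: ΔE = −sin λ·ΔX + cos λ·ΔY = −(0.892971)(-168.6) + (-0.450114)(112.6) = 99.87 m.
1° of latitude spans πR/180 = 111195 m; at latitude φ, 1° of longitude spans that × cos φ = 110929.6 m, so Δλ = 99.87 / 110929.6 × 3600 = 3.241″.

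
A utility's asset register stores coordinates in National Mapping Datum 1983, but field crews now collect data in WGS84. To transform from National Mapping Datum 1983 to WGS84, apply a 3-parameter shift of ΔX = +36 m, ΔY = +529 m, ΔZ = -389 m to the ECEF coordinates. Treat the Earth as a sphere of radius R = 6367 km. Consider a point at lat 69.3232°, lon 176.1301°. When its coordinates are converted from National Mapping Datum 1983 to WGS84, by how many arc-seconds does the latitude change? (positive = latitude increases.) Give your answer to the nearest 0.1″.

sin φ = 0.935587, cos φ = 0.353096, sin λ = 0.067491, cos λ = -0.997720.
North component: ΔN = −sin φ cos λ·ΔX − sin φ sin λ·ΔY + cos φ·ΔZ = −(0.935587)(-0.997720)(36) − (0.935587)(0.067491)(529) + (0.353096)(-389) = -137.15 m.
1° of latitude spans πR/180 = 111125 m, so Δφ = -137.15 / 111125 × 3600 = -4.443″.

Δφ = -4.4″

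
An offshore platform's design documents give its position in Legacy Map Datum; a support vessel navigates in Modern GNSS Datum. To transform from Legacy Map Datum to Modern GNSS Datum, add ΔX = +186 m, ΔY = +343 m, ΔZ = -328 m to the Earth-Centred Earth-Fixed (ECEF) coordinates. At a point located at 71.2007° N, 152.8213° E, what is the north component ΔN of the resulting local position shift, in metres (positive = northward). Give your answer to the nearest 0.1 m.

At φ = 71.2007°, λ = 152.8213°: sin φ = 0.946653, cos φ = 0.322254, sin λ = 0.456767, cos λ = -0.889586.
ΔN = −sin φ cos λ·ΔX − sin φ sin λ·ΔY + cos φ·ΔZ = −(0.946653)(-0.889586)(186) − (0.946653)(0.456767)(343) + (0.322254)(-328) = -97.38 m.

ΔN = -97.4 m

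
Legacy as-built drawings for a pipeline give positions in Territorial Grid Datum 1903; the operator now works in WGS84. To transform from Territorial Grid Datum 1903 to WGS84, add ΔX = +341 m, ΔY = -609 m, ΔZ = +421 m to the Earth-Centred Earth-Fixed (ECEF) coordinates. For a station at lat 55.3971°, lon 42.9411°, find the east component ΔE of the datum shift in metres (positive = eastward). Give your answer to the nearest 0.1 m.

The local east axis at (φ, λ) is (−sin λ, cos λ, 0), so ΔE = −sin(42.9411°)·341 + cos(42.9411°)·(-609) = -678.13 m.

ΔE = -678.1 m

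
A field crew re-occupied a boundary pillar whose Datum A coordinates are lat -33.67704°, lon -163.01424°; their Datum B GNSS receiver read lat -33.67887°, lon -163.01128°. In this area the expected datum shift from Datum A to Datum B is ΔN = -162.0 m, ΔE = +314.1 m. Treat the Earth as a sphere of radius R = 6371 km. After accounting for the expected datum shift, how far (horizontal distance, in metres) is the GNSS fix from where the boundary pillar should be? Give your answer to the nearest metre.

58 m

Observed coordinate differences: Δφ = -0.00183°, Δλ = +0.00296°.
Converting to metres (1° lat = 111195 m, cos φ = 0.832176): observed ΔN = -203.5 m, observed ΔE = 273.9 m.
Subtracting the expected shift leaves a residual of -203.5 − (-162.0) = -41.5 m north and 273.9 − (314.1) = -40.2 m east.
Residual distance = √((-41.5)² + (-40.2)²) = 57.8 m.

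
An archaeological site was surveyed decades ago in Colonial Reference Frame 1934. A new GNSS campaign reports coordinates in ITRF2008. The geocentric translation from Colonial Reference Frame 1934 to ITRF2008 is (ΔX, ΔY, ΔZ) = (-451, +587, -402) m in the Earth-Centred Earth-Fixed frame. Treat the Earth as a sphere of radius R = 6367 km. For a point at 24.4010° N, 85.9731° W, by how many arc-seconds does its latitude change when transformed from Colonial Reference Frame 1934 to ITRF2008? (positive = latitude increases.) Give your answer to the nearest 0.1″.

sin φ = 0.413120, cos φ = 0.910676, sin λ = -0.997531, cos λ = 0.070225.
North component: ΔN = −sin φ cos λ·ΔX − sin φ sin λ·ΔY + cos φ·ΔZ = −(0.413120)(0.070225)(-451) − (0.413120)(-0.997531)(587) + (0.910676)(-402) = -111.10 m.
1° of latitude spans πR/180 = 111125 m, so Δφ = -111.10 / 111125 × 3600 = -3.599″.

Δφ = -3.6″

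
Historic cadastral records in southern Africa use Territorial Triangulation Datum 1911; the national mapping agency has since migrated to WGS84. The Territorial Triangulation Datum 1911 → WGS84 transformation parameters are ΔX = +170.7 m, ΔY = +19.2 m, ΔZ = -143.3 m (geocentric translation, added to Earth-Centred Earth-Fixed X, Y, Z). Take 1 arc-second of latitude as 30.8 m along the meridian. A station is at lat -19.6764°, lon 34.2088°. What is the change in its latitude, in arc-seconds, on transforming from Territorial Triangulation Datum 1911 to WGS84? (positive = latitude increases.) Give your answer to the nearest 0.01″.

sin φ = -0.336707, cos φ = 0.941609, sin λ = 0.562210, cos λ = 0.826994.
North component: ΔN = −sin φ cos λ·ΔX − sin φ sin λ·ΔY + cos φ·ΔZ = −(-0.336707)(0.826994)(170.7) − (-0.336707)(0.562210)(19.2) + (0.941609)(-143.3) = -83.77 m.
1° of latitude spans 3600 × 30.80 = 110880 m, so Δφ = -83.77 / 110880 × 3600 = -2.720″.

Δφ = -2.72″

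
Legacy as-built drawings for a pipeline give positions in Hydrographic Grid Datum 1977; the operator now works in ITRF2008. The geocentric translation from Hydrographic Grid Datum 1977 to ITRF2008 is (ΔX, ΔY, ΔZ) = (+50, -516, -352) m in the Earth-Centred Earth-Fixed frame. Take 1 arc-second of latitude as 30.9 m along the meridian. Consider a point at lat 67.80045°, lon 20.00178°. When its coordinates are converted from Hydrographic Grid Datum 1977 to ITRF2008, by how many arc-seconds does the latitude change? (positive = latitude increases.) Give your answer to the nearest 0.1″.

sin φ = 0.925874, cos φ = 0.377834, sin λ = 0.342049, cos λ = 0.939682.
North component: ΔN = −sin φ cos λ·ΔX − sin φ sin λ·ΔY + cos φ·ΔZ = −(0.925874)(0.939682)(50) − (0.925874)(0.342049)(-516) + (0.377834)(-352) = -13.08 m.
1° of latitude spans 3600 × 30.90 = 111240 m, so Δφ = -13.08 / 111240 × 3600 = -0.423″.

Δφ = -0.4″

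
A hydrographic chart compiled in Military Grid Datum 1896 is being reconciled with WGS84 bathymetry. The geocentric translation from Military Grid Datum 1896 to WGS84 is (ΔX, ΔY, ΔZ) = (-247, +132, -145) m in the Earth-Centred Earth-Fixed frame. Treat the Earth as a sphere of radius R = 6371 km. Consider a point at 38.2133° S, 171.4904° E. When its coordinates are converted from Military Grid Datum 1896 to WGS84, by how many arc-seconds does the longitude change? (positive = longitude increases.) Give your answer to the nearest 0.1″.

sin φ = -0.618591, cos φ = 0.785713, sin λ = 0.147975, cos λ = -0.988991.
East component: ΔE = −sin λ·ΔX + cos λ·ΔY = −(0.147975)(-247) + (-0.988991)(132) = -94.00 m.
1° of latitude spans πR/180 = 111195 m; at latitude φ, 1° of longitude spans that × cos φ = 87367.3 m, so Δλ = -94.00 / 87367.3 × 3600 = -3.873″.

Δλ = -3.9″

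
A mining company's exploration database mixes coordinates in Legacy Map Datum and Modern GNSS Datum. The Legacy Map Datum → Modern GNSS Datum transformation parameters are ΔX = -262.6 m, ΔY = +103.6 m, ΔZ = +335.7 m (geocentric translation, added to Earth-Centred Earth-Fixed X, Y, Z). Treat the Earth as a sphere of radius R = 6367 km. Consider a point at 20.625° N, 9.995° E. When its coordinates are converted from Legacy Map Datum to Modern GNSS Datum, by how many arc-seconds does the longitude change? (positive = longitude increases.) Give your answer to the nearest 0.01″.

Δλ = 5.11″

sin φ = 0.352250, cos φ = 0.935906, sin λ = 0.173562, cos λ = 0.984823.
East component: ΔE = −sin λ·ΔX + cos λ·ΔY = −(0.173562)(-262.6) + (0.984823)(103.6) = 147.61 m.
1° of latitude spans πR/180 = 111125 m; at latitude φ, 1° of longitude spans that × cos φ = 104002.7 m, so Δλ = 147.61 / 104002.7 × 3600 = 5.109″.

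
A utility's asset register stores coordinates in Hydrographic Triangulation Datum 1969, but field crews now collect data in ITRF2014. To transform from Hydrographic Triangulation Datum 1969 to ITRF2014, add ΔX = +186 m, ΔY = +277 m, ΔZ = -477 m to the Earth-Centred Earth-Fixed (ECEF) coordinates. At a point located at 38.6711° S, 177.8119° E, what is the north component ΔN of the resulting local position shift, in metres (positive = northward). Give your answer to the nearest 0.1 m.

At φ = -38.6711°, λ = 177.8119°: sin φ = -0.624849, cos φ = 0.780746, sin λ = 0.038180, cos λ = -0.999271.
ΔN = −sin φ cos λ·ΔX − sin φ sin λ·ΔY + cos φ·ΔZ = −(-0.624849)(-0.999271)(186) − (-0.624849)(0.038180)(277) + (0.780746)(-477) = -481.94 m.

ΔN = -481.9 m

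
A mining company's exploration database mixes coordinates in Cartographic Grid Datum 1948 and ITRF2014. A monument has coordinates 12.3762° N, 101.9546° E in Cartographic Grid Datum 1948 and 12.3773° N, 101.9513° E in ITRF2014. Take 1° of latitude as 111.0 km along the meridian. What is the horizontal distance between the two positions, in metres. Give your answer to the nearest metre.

378 m

Δφ = 12.3773° − 12.3762° = +0.0011°; Δλ = 101.9513° − 101.9546° = -0.0033°.
ΔN = Δφ × 111000 = 122.1 m; ΔE = Δλ × 111000 × cos(12.3762°) = -0.0033 × 111000 × 0.976761 = -357.8 m.
Distance = √(ΔE² + ΔN²) = √((-357.8)² + 122.1²) = 378.0 m.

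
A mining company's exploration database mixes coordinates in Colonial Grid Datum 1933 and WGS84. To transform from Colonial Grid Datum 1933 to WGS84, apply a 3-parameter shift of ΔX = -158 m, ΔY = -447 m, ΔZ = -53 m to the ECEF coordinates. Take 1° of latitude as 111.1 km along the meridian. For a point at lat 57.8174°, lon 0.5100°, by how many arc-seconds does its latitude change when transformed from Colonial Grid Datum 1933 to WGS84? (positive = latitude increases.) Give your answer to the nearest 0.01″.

Δφ = 3.53″

sin φ = 0.846355, cos φ = 0.532619, sin λ = 0.008901, cos λ = 0.999960.
North component: ΔN = −sin φ cos λ·ΔX − sin φ sin λ·ΔY + cos φ·ΔZ = −(0.846355)(0.999960)(-158) − (0.846355)(0.008901)(-447) + (0.532619)(-53) = 108.86 m.
1° of latitude spans 111100 m, so Δφ = 108.86 / 111100 × 3600 = 3.527″.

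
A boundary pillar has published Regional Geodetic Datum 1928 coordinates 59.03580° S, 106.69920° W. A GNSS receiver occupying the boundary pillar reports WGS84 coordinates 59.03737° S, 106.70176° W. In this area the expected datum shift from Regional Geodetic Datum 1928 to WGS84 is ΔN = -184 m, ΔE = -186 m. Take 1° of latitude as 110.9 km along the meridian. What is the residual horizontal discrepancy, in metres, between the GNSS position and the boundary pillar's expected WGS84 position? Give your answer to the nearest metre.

41 m

Observed coordinate differences: Δφ = -0.00157°, Δλ = -0.00256°.
Converting to metres (1° lat = 110900 m, cos φ = 0.514502): observed ΔN = -174.1 m, observed ΔE = -146.1 m.
Subtracting the expected shift leaves a residual of -174.1 − (-184) = 9.9 m north and -146.1 − (-186) = 39.9 m east.
Residual distance = √(9.9² + 39.9²) = 41.1 m.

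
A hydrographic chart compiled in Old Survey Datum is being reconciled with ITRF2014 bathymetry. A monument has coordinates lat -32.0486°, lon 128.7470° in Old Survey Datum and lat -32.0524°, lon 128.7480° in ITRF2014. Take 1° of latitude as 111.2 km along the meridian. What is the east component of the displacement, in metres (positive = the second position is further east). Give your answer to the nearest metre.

ΔE = 94 m

Δφ = -32.0524° − -32.0486° = -0.0038°; Δλ = 128.7480° − 128.7470° = +0.0010°.
ΔN = Δφ × 111200 = -422.6 m; ΔE = Δλ × 111200 × cos(-32.0486°) = +0.0010 × 111200 × 0.847598 = 94.3 m.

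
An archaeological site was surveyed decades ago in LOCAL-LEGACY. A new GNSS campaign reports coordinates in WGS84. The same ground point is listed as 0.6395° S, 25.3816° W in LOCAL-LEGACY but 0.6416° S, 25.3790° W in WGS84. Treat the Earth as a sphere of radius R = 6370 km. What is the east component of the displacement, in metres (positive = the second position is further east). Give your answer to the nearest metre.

ΔE = 289 m

Δφ = -0.6416° − -0.6395° = -0.0021°; Δλ = -25.3790° − -25.3816° = +0.0026°.
1° along a meridian = πR/180 = 111177 m.
ΔN = Δφ × 111177 = -233.5 m; ΔE = Δλ × 111177 × cos(-0.6395°) = +0.0026 × 111177 × 0.999938 = 289.0 m.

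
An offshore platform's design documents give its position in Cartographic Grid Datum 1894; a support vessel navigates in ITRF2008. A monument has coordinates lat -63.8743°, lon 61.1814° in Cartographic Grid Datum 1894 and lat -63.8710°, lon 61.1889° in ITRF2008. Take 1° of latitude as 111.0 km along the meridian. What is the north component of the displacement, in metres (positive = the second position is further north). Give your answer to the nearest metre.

ΔN = 366 m

Δφ = -63.8710° − -63.8743° = +0.0033°; Δλ = 61.1889° − 61.1814° = +0.0075°.
ΔN = Δφ × 111000 = 366.3 m; ΔE = Δλ × 111000 × cos(-63.8743°) = +0.0075 × 111000 × 0.440342 = 366.6 m.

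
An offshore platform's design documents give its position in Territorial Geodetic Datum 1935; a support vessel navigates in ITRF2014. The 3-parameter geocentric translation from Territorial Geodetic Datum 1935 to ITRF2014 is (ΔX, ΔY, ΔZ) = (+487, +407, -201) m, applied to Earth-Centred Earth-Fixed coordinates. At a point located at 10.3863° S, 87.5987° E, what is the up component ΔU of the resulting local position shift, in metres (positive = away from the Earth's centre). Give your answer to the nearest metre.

At φ = -10.3863°, λ = 87.5987°: sin φ = -0.180284, cos φ = 0.983615, sin λ = 0.999122, cos λ = 0.041898.
ΔU = cos φ cos λ·ΔX + cos φ sin λ·ΔY + sin φ·ΔZ = (0.983615)(0.041898)(487) + (0.983615)(0.999122)(407) + (-0.180284)(-201) = 456.29 m.

ΔU = 456 m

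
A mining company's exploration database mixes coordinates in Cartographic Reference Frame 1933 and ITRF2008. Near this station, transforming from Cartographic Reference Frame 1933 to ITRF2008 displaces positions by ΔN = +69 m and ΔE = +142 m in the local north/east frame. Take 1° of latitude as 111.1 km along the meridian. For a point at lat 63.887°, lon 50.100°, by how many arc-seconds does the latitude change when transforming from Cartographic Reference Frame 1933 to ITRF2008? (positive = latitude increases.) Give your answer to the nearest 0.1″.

Δφ = 2.2″

1° of latitude = 111.1 km, so Δφ = 69.0 / 111100 = 0.0006211° = 2.236″.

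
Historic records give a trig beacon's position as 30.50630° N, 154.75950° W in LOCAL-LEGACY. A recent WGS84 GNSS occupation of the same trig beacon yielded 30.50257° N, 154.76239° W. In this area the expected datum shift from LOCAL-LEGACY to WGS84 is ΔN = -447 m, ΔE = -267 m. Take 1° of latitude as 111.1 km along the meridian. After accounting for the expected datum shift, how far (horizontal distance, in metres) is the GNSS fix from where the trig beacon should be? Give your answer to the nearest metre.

34 m

Observed coordinate differences: Δφ = -0.00373°, Δλ = -0.00289°.
Converting to metres (1° lat = 111100 m, cos φ = 0.861573): observed ΔN = -414.4 m, observed ΔE = -276.6 m.
Subtracting the expected shift leaves a residual of -414.4 − (-447) = 32.6 m north and -276.6 − (-267) = -9.6 m east.
Residual distance = √(32.6² + (-9.6)²) = 34.0 m.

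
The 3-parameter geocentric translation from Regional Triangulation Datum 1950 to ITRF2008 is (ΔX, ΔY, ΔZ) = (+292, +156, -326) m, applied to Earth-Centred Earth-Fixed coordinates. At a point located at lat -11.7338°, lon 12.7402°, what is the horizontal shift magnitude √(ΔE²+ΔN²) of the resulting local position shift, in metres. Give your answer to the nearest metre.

269 m

The local east axis at (φ, λ) is (−sin λ, cos λ, 0), so ΔE = −sin(12.7402°)·292 + cos(12.7402°)·156 = 87.76 m.
The local north axis is (−sin φ cos λ, −sin φ sin λ, cos φ), giving ΔN = 57.921 + 6.996 − 319.188 = -254.27 m.
Horizontal magnitude = √(ΔE² + ΔN²) = √(87.76² + (-254.27)²) = 268.99 m.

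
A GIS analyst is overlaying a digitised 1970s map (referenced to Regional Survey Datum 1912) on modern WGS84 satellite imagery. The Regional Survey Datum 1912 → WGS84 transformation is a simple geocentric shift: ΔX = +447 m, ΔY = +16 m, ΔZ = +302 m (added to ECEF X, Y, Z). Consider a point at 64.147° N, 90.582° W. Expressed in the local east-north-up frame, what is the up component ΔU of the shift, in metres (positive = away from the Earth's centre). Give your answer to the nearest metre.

ΔU = 263 m

At φ = 64.147°, λ = -90.582°: sin φ = 0.899916, cos φ = 0.436064, sin λ = -0.999948, cos λ = -0.010158.
ΔU = cos φ cos λ·ΔX + cos φ sin λ·ΔY + sin φ·ΔZ = (0.436064)(-0.010158)(447) + (0.436064)(-0.999948)(16) + (0.899916)(302) = 262.82 m.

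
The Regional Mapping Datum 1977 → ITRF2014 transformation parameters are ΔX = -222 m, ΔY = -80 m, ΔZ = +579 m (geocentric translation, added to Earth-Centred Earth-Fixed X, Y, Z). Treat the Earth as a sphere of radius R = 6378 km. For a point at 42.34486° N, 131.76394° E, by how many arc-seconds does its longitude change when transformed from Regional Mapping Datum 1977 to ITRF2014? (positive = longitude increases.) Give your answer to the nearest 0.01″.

sin φ = 0.673591, cos φ = 0.739104, sin λ = 0.745895, cos λ = -0.666063.
East component: ΔE = −sin λ·ΔX + cos λ·ΔY = −(0.745895)(-222) + (-0.666063)(-80) = 218.87 m.
1° of latitude spans πR/180 = 111317 m; at latitude φ, 1° of longitude spans that × cos φ = 82274.9 m, so Δλ = 218.87 / 82274.9 × 3600 = 9.577″.

Δλ = 9.58″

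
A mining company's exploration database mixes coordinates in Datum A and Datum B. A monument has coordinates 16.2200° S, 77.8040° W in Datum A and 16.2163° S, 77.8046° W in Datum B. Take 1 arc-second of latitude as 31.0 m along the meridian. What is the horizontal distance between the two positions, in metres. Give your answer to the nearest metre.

418 m

Δφ = -16.2163° − -16.2200° = +0.0037°; Δλ = -77.8046° − -77.8040° = -0.0006°.
1° of latitude = 3600 × 31.00 = 111600 m.
ΔN = Δφ × 111600 = 412.9 m; ΔE = Δλ × 111600 × cos(-16.2200°) = -0.0006 × 111600 × 0.960196 = -64.3 m.
Distance = √(ΔE² + ΔN²) = √((-64.3)² + 412.9²) = 417.9 m.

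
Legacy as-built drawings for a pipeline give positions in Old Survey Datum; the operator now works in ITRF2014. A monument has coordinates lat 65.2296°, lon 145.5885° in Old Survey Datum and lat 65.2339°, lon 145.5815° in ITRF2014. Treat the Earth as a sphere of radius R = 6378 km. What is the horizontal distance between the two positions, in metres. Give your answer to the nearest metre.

579 m

Δφ = 65.2339° − 65.2296° = +0.0043°; Δλ = 145.5815° − 145.5885° = -0.0070°.
1° along a meridian = πR/180 = 111317 m.
ΔN = Δφ × 111317 = 478.7 m; ΔE = Δλ × 111317 × cos(65.2296°) = -0.0070 × 111317 × 0.418983 = -326.5 m.
Distance = √(ΔE² + ΔN²) = √((-326.5)² + 478.7²) = 579.4 m.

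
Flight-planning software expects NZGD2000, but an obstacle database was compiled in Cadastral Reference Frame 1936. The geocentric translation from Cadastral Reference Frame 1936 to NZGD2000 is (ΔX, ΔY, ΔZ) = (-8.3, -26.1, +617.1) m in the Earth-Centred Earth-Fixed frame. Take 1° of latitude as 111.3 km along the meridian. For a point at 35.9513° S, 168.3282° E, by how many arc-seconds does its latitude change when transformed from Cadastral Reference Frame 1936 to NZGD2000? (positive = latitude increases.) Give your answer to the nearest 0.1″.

sin φ = -0.587097, cos φ = 0.809516, sin λ = 0.202305, cos λ = -0.979323.
North component: ΔN = −sin φ cos λ·ΔX − sin φ sin λ·ΔY + cos φ·ΔZ = −(-0.587097)(-0.979323)(-8.3) − (-0.587097)(0.202305)(-26.1) + (0.809516)(617.1) = 501.22 m.
1° of latitude spans 111300 m, so Δφ = 501.22 / 111300 × 3600 = 16.212″.

Δφ = 16.2″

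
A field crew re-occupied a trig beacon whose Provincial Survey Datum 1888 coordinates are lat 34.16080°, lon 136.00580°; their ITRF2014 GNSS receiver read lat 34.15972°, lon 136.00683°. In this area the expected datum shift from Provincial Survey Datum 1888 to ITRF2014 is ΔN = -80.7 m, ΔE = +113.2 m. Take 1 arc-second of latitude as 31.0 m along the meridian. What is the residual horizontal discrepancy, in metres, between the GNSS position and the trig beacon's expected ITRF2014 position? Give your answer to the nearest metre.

44 m

Observed coordinate differences: Δφ = -0.00108°, Δλ = +0.00103°.
Converting to metres (1° lat = 111600 m, cos φ = 0.827465): observed ΔN = -120.5 m, observed ΔE = 95.1 m.
Subtracting the expected shift leaves a residual of -120.5 − (-80.7) = -39.8 m north and 95.1 − (113.2) = -18.1 m east.
Residual distance = √((-39.8)² + (-18.1)²) = 43.7 m.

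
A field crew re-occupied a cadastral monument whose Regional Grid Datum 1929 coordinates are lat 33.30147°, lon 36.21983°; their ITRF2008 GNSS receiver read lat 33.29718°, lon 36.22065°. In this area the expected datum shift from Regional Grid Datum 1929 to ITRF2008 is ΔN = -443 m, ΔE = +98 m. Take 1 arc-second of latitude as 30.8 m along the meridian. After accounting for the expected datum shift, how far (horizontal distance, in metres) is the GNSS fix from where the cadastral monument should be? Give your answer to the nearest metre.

Observed coordinate differences: Δφ = -0.00429°, Δλ = +0.00082°.
Converting to metres (1° lat = 110880 m, cos φ = 0.835793): observed ΔN = -475.7 m, observed ΔE = 76.0 m.
Subtracting the expected shift leaves a residual of -475.7 − (-443) = -32.7 m north and 76.0 − (98) = -22.0 m east.
Residual distance = √((-32.7)² + (-22.0)²) = 39.4 m.

39 m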